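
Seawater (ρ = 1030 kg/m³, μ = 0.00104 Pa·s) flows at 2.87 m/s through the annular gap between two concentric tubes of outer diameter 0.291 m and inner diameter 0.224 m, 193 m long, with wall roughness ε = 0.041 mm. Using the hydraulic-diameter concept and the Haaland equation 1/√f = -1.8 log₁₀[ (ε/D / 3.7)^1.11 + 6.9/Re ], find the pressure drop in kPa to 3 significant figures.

ΔP ≈ 236 kPa

Hydraulic diameter D_h = 4A/P = D_o - D_i = 0.291 - 0.224 = 0.067 m.
Re = ρVD_h/μ = 1030·2.87·0.067/0.00104 = 1.904e+05.
ε/D_h = 4.1e-05/0.067 = 0.000612; Haaland gives 1/√f = -1.8 log₁₀[6.35e-05+3.62e-05] = 7.202, so f = 0.01928.
ΔP = f(L/D_h)(ρV²/2) = 0.01928·193/0.067·4242 = 2.356e+05 Pa.
ΔP = 236 kPa.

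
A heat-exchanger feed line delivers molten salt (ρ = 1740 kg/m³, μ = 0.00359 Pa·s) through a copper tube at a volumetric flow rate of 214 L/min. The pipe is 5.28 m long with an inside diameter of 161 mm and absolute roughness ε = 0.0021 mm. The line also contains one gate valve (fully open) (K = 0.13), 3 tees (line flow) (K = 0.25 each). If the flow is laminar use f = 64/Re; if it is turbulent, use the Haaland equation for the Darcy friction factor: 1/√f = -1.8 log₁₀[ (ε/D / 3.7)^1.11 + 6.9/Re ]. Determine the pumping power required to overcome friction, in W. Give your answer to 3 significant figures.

Q = 214 L/min = 214/60000 = 0.003567 m³/s.
Cross-sectional area A = πD²/4 = π(0.161)²/4 = 0.02036 m²; mean velocity V = Q/A = 0.003567/0.02036 = 0.1752 m/s.
Reynolds number Re = ρVD/μ = 1740 · 0.1752 · 0.161 / 0.00359 = 1.367e+04.
Re > 4000 → turbulent. Relative roughness ε/D = 2.1e-06/0.161 = 1.3e-05. Haaland: 1/√f = -1.8 log₁₀[(1.3e-05/3.7)^1.11 + 6.9/1.367e+04] = -1.8 log₁₀[8.86e-07 + 0.000505] = 5.933, so f = 0.02841.
Total minor-loss coefficient ΣK = 1·0.13 + 3·0.25 = 0.88.
ΔP = [f·L/D + ΣK]·(ρV²/2) = [0.02841·5.28/0.161 + 0.88]·(1740·0.1752²/2) = [0.9316 + 0.88]·26.7 = 48.38 Pa.
Pumping power P = QΔP = 0.003567·48.38 = 0.1725 W = 0.173 W.

P ≈ 0.173 W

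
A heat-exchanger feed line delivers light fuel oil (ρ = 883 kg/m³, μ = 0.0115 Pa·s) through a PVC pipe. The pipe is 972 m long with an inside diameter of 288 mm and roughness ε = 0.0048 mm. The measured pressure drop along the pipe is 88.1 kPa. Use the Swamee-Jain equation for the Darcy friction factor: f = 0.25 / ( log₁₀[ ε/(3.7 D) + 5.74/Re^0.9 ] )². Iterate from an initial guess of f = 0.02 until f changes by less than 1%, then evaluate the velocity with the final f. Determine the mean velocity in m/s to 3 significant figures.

Rearranging Darcy-Weisbach: V = √(2·ΔP·D/(f·L·ρ)). With ε/D = 4.8e-06/0.288 = 1.67e-05, iterate starting from f = 0.02:
  f = 0.02 → V = √(2·8.81e+04·0.288/(0.02·972·883)) = 1.719 m/s; Re = ρVD/μ = 3.802e+04; f → 0.02216
  f = 0.02216 → V = 1.633 m/s; Re = 3.612e+04; f → 0.02243
  f = 0.02243 → V = 1.624 m/s; Re = 3.591e+04; f → 0.02246
Converged (Δf/f < 1%). With the final f = 0.02246: V = √(2·8.81e+04·0.288/(0.02246·972·883)) = 1.623 m/s.

V ≈ 1.62 m/s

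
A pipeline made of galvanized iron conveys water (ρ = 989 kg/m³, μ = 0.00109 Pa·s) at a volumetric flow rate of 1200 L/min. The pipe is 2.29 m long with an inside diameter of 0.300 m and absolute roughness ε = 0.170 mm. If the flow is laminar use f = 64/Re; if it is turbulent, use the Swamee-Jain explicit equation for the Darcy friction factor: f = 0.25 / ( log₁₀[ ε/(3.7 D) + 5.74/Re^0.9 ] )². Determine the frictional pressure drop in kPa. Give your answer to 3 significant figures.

ΔP ≈ 0.00647 kPa

Q = 1200 L/min = 1200/60000 = 0.02 m³/s.
Cross-sectional area A = πD²/4 = π(0.3)²/4 = 0.07069 m²; mean velocity V = Q/A = 0.02/0.07069 = 0.2829 m/s.
Reynolds number Re = ρVD/μ = 989 · 0.2829 · 0.3 / 0.00109 = 7.702e+04.
Re > 4000 → turbulent. Relative roughness ε/D = 0.00017/0.3 = 0.000567. Swamee-Jain: f = 0.25/(log₁₀[0.000567/3.7 + 5.74/7.702e+04^0.9])² = 0.25/(log₁₀[0.000153 + 0.00023])² = 0.25/(-3.417)² = 0.02141.
Darcy-Weisbach: ΔP = f(L/D)(ρV²/2) = 0.02141·(2.29/0.3)·(989·0.2829²/2) = 0.02141·7.633·39.59 = 6.47 Pa.
ΔP = 6.47 Pa = 0.00647 kPa.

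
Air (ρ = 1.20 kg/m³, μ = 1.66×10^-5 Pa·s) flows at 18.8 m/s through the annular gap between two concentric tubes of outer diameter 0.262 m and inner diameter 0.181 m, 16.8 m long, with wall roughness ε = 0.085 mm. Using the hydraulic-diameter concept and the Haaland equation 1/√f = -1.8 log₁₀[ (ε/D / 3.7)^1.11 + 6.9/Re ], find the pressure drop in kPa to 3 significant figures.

ΔP ≈ 0.966 kPa

Hydraulic diameter D_h = 4A/P = D_o - D_i = 0.262 - 0.181 = 0.081 m.
Re = ρVD_h/μ = 1.2·18.8·0.081/1.66e-05 = 1.101e+05.
ε/D_h = 8.5e-05/0.081 = 0.00105; Haaland gives 1/√f = -1.8 log₁₀[0.000115+6.27e-05] = 6.749, so f = 0.02196.
ΔP = f(L/D_h)(ρV²/2) = 0.02196·16.8/0.081·212.1 = 965.8 Pa.
ΔP = 0.966 kPa.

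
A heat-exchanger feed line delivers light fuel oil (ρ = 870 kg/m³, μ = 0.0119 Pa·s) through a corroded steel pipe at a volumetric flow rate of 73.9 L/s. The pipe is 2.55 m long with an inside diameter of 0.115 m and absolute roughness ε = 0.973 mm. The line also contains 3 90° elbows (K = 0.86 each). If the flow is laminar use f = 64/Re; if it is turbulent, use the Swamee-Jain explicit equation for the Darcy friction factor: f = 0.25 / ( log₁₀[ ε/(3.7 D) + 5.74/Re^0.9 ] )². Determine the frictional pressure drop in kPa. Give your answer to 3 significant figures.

ΔP ≈ 75.0 kPa

Q = 73.9 L/s = 73.9/1000 = 0.0739 m³/s.
Cross-sectional area A = πD²/4 = π(0.115)²/4 = 0.01039 m²; mean velocity V = Q/A = 0.0739/0.01039 = 7.115 m/s.
Reynolds number Re = ρVD/μ = 870 · 7.115 · 0.115 / 0.0119 = 5.982e+04.
Re > 4000 → turbulent. Relative roughness ε/D = 0.000973/0.115 = 0.00846. Swamee-Jain: f = 0.25/(log₁₀[0.00846/3.7 + 5.74/5.982e+04^0.9])² = 0.25/(log₁₀[0.00229 + 0.000288])² = 0.25/(-2.589)² = 0.03729.
Total minor-loss coefficient ΣK = 3·0.86 = 2.58.
ΔP = [f·L/D + ΣK]·(ρV²/2) = [0.03729·2.55/0.115 + 2.58]·(870·7.115²/2) = [0.8269 + 2.58]·2.202e+04 = 7.502e+04 Pa.
ΔP = 7.502e+04 Pa = 75.0 kPa.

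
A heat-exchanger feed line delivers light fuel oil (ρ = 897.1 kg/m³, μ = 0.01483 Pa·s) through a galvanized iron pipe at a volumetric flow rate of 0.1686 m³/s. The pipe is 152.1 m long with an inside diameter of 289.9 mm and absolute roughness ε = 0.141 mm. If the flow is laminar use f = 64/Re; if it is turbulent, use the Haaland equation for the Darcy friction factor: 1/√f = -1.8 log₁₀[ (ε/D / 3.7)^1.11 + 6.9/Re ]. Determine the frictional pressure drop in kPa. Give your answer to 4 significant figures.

ΔP ≈ 34.77 kPa

Cross-sectional area A = πD²/4 = π(0.2899)²/4 = 0.06601 m²; mean velocity V = Q/A = 0.1686/0.06601 = 2.554 m/s.
Reynolds number Re = ρVD/μ = 897.1 · 2.554 · 0.2899 / 0.0148 = 4.479e+04.
Re > 4000 → turbulent. Relative roughness ε/D = 0.000141/0.2899 = 0.000486. Haaland: 1/√f = -1.8 log₁₀[(0.000486/3.7)^1.11 + 6.9/4.479e+04] = -1.8 log₁₀[4.92e-05 + 0.000154] = 6.646, so f = 0.02264.
Darcy-Weisbach: ΔP = f(L/D)(ρV²/2) = 0.02264·(152.1/0.2899)·(897.1·2.554²/2) = 0.02264·524.7·2927 = 3.477e+04 Pa.
ΔP = 3.477e+04 Pa = 34.77 kPa.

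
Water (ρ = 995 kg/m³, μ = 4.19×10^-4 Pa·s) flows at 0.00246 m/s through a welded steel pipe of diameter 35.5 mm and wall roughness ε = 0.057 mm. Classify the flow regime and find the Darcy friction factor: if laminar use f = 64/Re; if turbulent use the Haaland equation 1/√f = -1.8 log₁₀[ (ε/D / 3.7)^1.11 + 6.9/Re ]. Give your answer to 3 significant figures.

f ≈ 0.309

Re = ρVD/μ = 995·0.00246·0.0355/0.000419 = 207.4.
Re < 2300 → laminar, so f = 64/Re = 0.3086 (roughness is irrelevant in laminar flow).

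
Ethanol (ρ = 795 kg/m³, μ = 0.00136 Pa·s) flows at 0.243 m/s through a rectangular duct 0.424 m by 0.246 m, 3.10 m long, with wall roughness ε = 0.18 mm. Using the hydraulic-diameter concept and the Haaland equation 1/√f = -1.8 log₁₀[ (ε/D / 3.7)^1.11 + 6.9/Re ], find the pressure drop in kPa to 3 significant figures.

ΔP ≈ 0.00537 kPa

Hydraulic diameter D_h = 4A/P = 4·(0.424·0.246)/(2·(0.424+0.246)) = 0.4172/1.34 = 0.3114 m.
Re = ρVD_h/μ = 795·0.243·0.3114/0.00136 = 4.423e+04.
ε/D_h = 0.00018/0.3114 = 0.000578; Haaland gives 1/√f = -1.8 log₁₀[5.96e-05+0.000156] = 6.599, so f = 0.02296.
ΔP = f(L/D_h)(ρV²/2) = 0.02296·3.1/0.3114·23.47 = 5.366 Pa.
ΔP = 0.00537 kPa.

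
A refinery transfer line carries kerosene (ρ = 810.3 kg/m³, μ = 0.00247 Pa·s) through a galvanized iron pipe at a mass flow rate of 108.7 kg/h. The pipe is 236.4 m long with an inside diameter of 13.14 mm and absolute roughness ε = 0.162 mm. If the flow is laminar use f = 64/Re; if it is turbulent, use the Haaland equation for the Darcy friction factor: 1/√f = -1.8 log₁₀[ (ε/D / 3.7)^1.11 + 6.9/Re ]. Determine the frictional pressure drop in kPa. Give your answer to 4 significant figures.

ΔP ≈ 29.74 kPa

ṁ = 108.7 kg/h = 108.7/3600 = 0.03019 kg/s.
A = πD²/4 = π(0.01314)²/4 = 0.0001356 m²; mean velocity V = ṁ/(ρA) = 0.03019/(810.3 · 0.0001356) = 0.2748 m/s.
Reynolds number Re = ρVD/μ = 810.3 · 0.2748 · 0.01314 / 0.00247 = 1185.
Re < 2300 → laminar flow, so f = 64/Re = 64/1185 = 0.05403 (the turbulent correlation is not needed).
Darcy-Weisbach: ΔP = f(L/D)(ρV²/2) = 0.05403·(236.4/0.01314)·(810.3·0.2748²/2) = 0.05403·1.799e+04·30.59 = 2.974e+04 Pa.
ΔP = 2.974e+04 Pa = 29.74 kPa.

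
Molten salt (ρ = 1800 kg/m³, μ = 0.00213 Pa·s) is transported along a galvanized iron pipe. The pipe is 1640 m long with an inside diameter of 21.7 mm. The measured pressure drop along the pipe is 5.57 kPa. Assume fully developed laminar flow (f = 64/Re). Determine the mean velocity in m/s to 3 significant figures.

V ≈ 0.0235 m/s

For laminar flow, f = 64/Re with Re = ρVD/μ, so Darcy-Weisbach reduces to ΔP = 32μLV/D². Solving for V: V = ΔP·D²/(32μL) = 5570·(0.0217)²/(32·0.00213·1640) = 0.02346 m/s.
Check: Re = ρVD/μ = 1800·0.02346·0.0217/0.00213 = 430.3 < 2300, so the laminar assumption holds.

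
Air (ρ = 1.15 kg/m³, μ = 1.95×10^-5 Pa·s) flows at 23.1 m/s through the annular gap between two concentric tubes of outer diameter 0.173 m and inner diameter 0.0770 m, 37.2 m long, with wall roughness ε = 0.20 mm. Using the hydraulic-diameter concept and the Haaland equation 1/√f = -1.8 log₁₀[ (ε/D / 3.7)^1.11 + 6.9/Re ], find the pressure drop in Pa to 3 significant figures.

Hydraulic diameter D_h = 4A/P = D_o - D_i = 0.173 - 0.077 = 0.096 m.
Re = ρVD_h/μ = 1.15·23.1·0.096/1.95e-05 = 1.308e+05.
ε/D_h = 0.0002/0.096 = 0.00208; Haaland gives 1/√f = -1.8 log₁₀[0.000247+5.28e-05] = 6.341, so f = 0.02487.
ΔP = f(L/D_h)(ρV²/2) = 0.02487·37.2/0.096·306.8 = 2957 Pa.

ΔP ≈ 2960 Pa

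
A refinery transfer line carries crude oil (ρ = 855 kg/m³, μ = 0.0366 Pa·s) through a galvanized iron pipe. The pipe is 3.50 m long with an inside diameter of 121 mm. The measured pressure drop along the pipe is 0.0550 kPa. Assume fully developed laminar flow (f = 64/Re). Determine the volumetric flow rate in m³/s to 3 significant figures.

Q ≈ 0.00226 m³/s

For laminar flow, f = 64/Re with Re = ρVD/μ, so Darcy-Weisbach reduces to ΔP = 32μLV/D². Solving for V: V = ΔP·D²/(32μL) = 55·(0.121)²/(32·0.0366·3.5) = 0.1964 m/s.
Check: Re = ρVD/μ = 855·0.1964·0.121/0.0366 = 555.3 < 2300, so the laminar assumption holds.
Q = V·A = 0.1964·(π/4·0.121²) = 0.002259 m³/s = 0.00226 m³/s.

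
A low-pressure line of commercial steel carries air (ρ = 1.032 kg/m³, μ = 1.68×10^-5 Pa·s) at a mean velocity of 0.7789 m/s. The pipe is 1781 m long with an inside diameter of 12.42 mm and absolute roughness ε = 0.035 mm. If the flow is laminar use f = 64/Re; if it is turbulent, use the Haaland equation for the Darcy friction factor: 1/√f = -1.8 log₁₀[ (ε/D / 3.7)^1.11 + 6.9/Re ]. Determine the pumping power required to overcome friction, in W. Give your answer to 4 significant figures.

P ≈ 0.4562 W

Reynolds number Re = ρVD/μ = 1.032 · 0.7789 · 0.01242 / 1.68e-05 = 594.3.
Re < 2300 → laminar flow, so f = 64/Re = 64/594.3 = 0.1077 (the turbulent correlation is not needed).
Darcy-Weisbach: ΔP = f(L/D)(ρV²/2) = 0.1077·(1781/0.01242)·(1.032·0.7789²/2) = 0.1077·1.434e+05·0.313 = 4835 Pa.
Q = V·A = 0.7789·0.0001212 = 9.437e-05 m³/s.
Pumping power P = QΔP = 9.437e-05·4835 = 0.45622 W = 0.4562 W.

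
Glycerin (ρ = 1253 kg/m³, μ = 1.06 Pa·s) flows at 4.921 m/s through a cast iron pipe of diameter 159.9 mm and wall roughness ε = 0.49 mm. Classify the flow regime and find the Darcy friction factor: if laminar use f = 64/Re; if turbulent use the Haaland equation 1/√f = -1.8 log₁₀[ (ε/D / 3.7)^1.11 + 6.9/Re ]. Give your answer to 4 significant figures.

Re = ρVD/μ = 1253·4.921·0.1599/1.06 = 930.1.
Re < 2300 → laminar, so f = 64/Re = 0.06881 (roughness is irrelevant in laminar flow).

f ≈ 0.06881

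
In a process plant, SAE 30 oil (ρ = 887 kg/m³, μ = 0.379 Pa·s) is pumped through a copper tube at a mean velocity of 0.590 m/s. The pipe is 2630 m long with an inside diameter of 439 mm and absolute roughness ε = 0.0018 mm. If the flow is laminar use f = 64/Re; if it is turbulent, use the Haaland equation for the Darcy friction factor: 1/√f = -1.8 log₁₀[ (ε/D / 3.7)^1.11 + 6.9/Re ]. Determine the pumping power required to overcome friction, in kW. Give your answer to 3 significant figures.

Reynolds number Re = ρVD/μ = 887 · 0.59 · 0.439 / 0.379 = 606.2.
Re < 2300 → laminar flow, so f = 64/Re = 64/606.2 = 0.1056 (the turbulent correlation is not needed).
Darcy-Weisbach: ΔP = f(L/D)(ρV²/2) = 0.1056·(2630/0.439)·(887·0.59²/2) = 0.1056·5991·154.4 = 9.765e+04 Pa.
Q = V·A = 0.59·0.1514 = 0.0893 m³/s.
Pumping power P = QΔP = 0.0893·9.765e+04 = 8720 W = 8.72 kW.

P ≈ 8.72 kW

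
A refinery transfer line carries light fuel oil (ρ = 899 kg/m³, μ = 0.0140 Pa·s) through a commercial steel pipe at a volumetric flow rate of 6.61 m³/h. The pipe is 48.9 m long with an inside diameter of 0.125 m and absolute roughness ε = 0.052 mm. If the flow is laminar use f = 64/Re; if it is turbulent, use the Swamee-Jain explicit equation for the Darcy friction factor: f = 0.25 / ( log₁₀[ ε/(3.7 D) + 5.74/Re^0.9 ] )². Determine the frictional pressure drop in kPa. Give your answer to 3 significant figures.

ΔP ≈ 0.210 kPa

Q = 6.61 m³/h = 6.61/3600 = 0.001836 m³/s.
Cross-sectional area A = πD²/4 = π(0.125)²/4 = 0.01227 m²; mean velocity V = Q/A = 0.001836/0.01227 = 0.1496 m/s.
Reynolds number Re = ρVD/μ = 899 · 0.1496 · 0.125 / 0.014 = 1201.
Re < 2300 → laminar flow, so f = 64/Re = 64/1201 = 0.05329 (the turbulent correlation is not needed).
Darcy-Weisbach: ΔP = f(L/D)(ρV²/2) = 0.05329·(48.9/0.125)·(899·0.1496²/2) = 0.05329·391.2·10.06 = 209.8 Pa.
ΔP = 209.8 Pa = 0.210 kPa.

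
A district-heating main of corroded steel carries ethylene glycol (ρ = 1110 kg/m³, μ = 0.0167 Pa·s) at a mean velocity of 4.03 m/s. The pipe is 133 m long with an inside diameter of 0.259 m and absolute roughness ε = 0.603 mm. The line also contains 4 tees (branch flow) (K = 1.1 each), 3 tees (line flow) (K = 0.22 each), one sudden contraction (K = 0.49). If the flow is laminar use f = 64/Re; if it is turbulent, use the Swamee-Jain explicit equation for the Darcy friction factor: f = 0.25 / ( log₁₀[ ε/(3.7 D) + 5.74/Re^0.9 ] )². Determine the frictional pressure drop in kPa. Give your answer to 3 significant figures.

Reynolds number Re = ρVD/μ = 1110 · 4.03 · 0.259 / 0.0167 = 6.938e+04.
Re > 4000 → turbulent. Relative roughness ε/D = 0.000603/0.259 = 0.00233. Swamee-Jain: f = 0.25/(log₁₀[0.00233/3.7 + 5.74/6.938e+04^0.9])² = 0.25/(log₁₀[0.000629 + 0.000252])² = 0.25/(-3.055)² = 0.02679.
Total minor-loss coefficient ΣK = 4·1.1 + 3·0.22 + 1·0.49 = 5.55.
ΔP = [f·L/D + ΣK]·(ρV²/2) = [0.02679·133/0.259 + 5.55]·(1110·4.03²/2) = [13.76 + 5.55]·9014 = 1.74e+05 Pa.
ΔP = 1.74e+05 Pa = 174 kPa.

ΔP ≈ 174 kPa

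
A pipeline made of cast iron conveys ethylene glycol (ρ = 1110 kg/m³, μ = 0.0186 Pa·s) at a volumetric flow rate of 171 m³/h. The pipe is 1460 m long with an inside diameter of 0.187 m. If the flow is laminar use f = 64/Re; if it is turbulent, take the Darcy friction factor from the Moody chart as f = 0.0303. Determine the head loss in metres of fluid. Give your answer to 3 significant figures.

Q = 171 m³/h = 171/3600 = 0.0475 m³/s.
Cross-sectional area A = πD²/4 = π(0.187)²/4 = 0.02746 m²; mean velocity V = Q/A = 0.0475/0.02746 = 1.729 m/s.
Reynolds number Re = ρVD/μ = 1110 · 1.729 · 0.187 / 0.0186 = 1.93e+04.
Re > 4000 → turbulent; use the Moody-chart value f = 0.0303.
Darcy-Weisbach: ΔP = f(L/D)(ρV²/2) = 0.0303·(1460/0.187)·(1110·1.729²/2) = 0.0303·7807·1660 = 3.927e+05 Pa.
Head loss h_f = ΔP/(ρg) = 3.927e+05/(1110·9.81) = 36.1 m.

h_f ≈ 36.1 m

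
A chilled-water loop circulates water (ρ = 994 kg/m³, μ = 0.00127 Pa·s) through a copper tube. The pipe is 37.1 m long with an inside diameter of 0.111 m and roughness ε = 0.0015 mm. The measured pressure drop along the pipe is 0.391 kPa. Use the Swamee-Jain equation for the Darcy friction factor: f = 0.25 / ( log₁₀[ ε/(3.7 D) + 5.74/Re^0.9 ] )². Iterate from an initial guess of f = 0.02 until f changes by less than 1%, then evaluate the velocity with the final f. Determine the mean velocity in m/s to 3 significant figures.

Rearranging Darcy-Weisbach: V = √(2·ΔP·D/(f·L·ρ)). With ε/D = 1.5e-06/0.111 = 1.35e-05, iterate starting from f = 0.02:
  f = 0.02 → V = √(2·391·0.111/(0.02·37.1·994)) = 0.3431 m/s; Re = ρVD/μ = 2.98e+04; f → 0.02345
  f = 0.02345 → V = 0.3168 m/s; Re = 2.752e+04; f → 0.0239
  f = 0.0239 → V = 0.3138 m/s; Re = 2.726e+04; f → 0.02396
Converged (Δf/f < 1%). With the final f = 0.02396: V = √(2·391·0.111/(0.02396·37.1·994)) = 0.3135 m/s.

V ≈ 0.313 m/s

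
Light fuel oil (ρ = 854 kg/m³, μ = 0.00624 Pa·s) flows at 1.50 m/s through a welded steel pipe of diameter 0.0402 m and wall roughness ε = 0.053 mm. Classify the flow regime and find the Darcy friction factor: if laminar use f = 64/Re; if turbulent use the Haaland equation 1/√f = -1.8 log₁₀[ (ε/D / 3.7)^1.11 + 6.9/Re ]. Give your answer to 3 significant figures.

Re = ρVD/μ = 854·1.5·0.0402/0.00624 = 8253.
Re > 4000 → turbulent. ε/D = 5.3e-05/0.0402 = 0.00132; Haaland: 1/√f = -1.8 log₁₀[0.000149 + 0.000836] = 5.412, so f = 0.03414.

f ≈ 0.0341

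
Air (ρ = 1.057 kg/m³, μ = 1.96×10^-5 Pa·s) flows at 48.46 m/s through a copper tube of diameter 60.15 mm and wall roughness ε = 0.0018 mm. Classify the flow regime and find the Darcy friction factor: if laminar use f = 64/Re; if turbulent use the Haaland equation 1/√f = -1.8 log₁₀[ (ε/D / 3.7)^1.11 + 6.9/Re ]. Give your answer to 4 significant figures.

f ≈ 0.01642

Re = ρVD/μ = 1.057·48.46·0.06015/1.96e-05 = 1.572e+05.
Re > 4000 → turbulent. ε/D = 1.8e-06/0.06015 = 2.99e-05; Haaland: 1/√f = -1.8 log₁₀[2.23e-06 + 4.39e-05] = 7.805, so f = 0.01642.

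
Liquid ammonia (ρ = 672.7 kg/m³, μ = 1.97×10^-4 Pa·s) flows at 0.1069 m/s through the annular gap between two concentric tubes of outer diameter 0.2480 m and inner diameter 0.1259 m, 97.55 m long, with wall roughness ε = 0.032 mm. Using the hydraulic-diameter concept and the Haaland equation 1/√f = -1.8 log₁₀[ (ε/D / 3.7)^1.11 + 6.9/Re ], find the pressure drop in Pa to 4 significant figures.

ΔP ≈ 67.55 Pa

Hydraulic diameter D_h = 4A/P = D_o - D_i = 0.248 - 0.1259 = 0.1221 m.
Re = ρVD_h/μ = 672.7·0.1069·0.1221/0.000197 = 4.457e+04.
ε/D_h = 3.2e-05/0.1221 = 0.000262; Haaland gives 1/√f = -1.8 log₁₀[2.48e-05+0.000155] = 6.742, so f = 0.022.
ΔP = f(L/D_h)(ρV²/2) = 0.022·97.55/0.1221·3.844 = 67.55 Pa.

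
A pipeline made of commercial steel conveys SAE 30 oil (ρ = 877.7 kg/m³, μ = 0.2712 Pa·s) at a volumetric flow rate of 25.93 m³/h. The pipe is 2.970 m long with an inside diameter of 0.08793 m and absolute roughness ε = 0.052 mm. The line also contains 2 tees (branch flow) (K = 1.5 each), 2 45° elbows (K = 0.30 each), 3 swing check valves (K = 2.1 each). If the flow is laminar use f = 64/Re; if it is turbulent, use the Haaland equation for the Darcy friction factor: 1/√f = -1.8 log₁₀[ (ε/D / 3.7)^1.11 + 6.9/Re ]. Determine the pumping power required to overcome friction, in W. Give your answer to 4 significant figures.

Q = 25.93 m³/h = 25.93/3600 = 0.007203 m³/s.
Cross-sectional area A = πD²/4 = π(0.08793)²/4 = 0.006072 m²; mean velocity V = Q/A = 0.007203/0.006072 = 1.186 m/s.
Reynolds number Re = ρVD/μ = 877.7 · 1.186 · 0.08793 / 0.271 = 337.5.
Re < 2300 → laminar flow, so f = 64/Re = 64/337.5 = 0.1896 (the turbulent correlation is not needed).
Total minor-loss coefficient ΣK = 2·1.5 + 2·0.3 + 3·2.1 = 9.9.
ΔP = [f·L/D + ΣK]·(ρV²/2) = [0.1896·2.97/0.08793 + 9.9]·(877.7·1.186²/2) = [6.404 + 9.9]·617.4 = 1.007e+04 Pa.
Pumping power P = QΔP = 0.007203·1.007e+04 = 72.509 W = 72.51 W.

P ≈ 72.51 W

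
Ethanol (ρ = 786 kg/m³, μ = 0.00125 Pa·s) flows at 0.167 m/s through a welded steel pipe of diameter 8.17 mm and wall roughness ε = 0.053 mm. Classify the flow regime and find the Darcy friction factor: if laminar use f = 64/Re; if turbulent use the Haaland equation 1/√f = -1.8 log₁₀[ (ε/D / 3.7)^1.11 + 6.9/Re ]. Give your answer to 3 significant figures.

Re = ρVD/μ = 786·0.167·0.00817/0.00125 = 857.9.
Re < 2300 → laminar, so f = 64/Re = 0.0746 (roughness is irrelevant in laminar flow).

f ≈ 0.0746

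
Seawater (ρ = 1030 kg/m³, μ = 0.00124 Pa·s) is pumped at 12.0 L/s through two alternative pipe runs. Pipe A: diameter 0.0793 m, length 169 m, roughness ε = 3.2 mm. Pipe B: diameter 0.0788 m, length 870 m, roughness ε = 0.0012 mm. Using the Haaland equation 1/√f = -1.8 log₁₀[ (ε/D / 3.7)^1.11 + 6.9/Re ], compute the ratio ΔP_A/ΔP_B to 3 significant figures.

Pipe A: V = Q/A = 0.012/0.004939 = 2.43 m/s; Re = 1.6e+05; ε/D = 0.0404; Haaland → f = 0.06522; ΔP_A = f(L/D)(ρV²/2) = 4.226e+05 Pa.
Pipe B: V = Q/A = 0.012/0.004877 = 2.461 m/s; Re = 1.611e+05; ε/D = 1.52e-05; Haaland → f = 0.01625; ΔP_B = f(L/D)(ρV²/2) = 5.596e+05 Pa.
ΔP_A/ΔP_B = 4.226e+05/5.596e+05 = 0.755.

ΔP_A/ΔP_B ≈ 0.755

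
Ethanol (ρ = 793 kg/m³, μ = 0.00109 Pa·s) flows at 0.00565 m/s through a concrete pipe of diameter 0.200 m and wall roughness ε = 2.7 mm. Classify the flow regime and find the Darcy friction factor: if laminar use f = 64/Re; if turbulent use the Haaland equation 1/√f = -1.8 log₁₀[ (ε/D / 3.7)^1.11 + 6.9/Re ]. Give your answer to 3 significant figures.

f ≈ 0.0778

Re = ρVD/μ = 793·0.00565·0.2/0.00109 = 822.1.
Re < 2300 → laminar, so f = 64/Re = 0.07785 (roughness is irrelevant in laminar flow).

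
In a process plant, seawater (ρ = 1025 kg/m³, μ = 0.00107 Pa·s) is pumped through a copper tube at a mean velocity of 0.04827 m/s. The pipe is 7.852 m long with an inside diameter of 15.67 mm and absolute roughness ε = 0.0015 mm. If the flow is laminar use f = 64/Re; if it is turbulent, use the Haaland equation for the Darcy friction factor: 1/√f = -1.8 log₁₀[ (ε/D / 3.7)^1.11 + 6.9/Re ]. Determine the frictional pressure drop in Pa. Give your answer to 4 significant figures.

Reynolds number Re = ρVD/μ = 1025 · 0.04827 · 0.01567 / 0.00107 = 724.6.
Re < 2300 → laminar flow, so f = 64/Re = 64/724.6 = 0.08833 (the turbulent correlation is not needed).
Darcy-Weisbach: ΔP = f(L/D)(ρV²/2) = 0.08833·(7.852/0.01567)·(1025·0.04827²/2) = 0.08833·501.1·1.194 = 52.85 Pa.

ΔP ≈ 52.85 Pa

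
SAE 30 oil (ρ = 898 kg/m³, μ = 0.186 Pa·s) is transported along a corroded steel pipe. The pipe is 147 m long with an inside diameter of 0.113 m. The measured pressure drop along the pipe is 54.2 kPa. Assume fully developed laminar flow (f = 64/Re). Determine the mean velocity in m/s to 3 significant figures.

V ≈ 0.791 m/s

For laminar flow, f = 64/Re with Re = ρVD/μ, so Darcy-Weisbach reduces to ΔP = 32μLV/D². Solving for V: V = ΔP·D²/(32μL) = 5.42e+04·(0.113)²/(32·0.186·147) = 0.791 m/s.
Check: Re = ρVD/μ = 898·0.791·0.113/0.186 = 431.5 < 2300, so the laminar assumption holds.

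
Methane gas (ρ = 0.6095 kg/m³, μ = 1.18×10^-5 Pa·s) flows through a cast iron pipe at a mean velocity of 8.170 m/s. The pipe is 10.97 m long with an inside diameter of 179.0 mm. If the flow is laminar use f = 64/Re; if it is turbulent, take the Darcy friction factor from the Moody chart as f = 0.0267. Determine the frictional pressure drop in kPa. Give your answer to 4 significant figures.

Reynolds number Re = ρVD/μ = 0.6095 · 8.17 · 0.179 / 1.18e-05 = 7.554e+04.
Re > 4000 → turbulent; use the Moody-chart value f = 0.0267.
Darcy-Weisbach: ΔP = f(L/D)(ρV²/2) = 0.0267·(10.97/0.179)·(0.6095·8.17²/2) = 0.0267·61.28·20.34 = 33.29 Pa.
ΔP = 33.29 Pa = 0.03329 kPa.

ΔP ≈ 0.03329 kPa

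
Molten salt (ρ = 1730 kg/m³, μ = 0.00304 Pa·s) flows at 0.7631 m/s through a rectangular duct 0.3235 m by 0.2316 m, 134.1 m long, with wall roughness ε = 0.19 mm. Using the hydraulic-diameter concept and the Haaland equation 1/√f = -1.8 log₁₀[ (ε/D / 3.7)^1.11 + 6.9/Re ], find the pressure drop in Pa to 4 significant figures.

ΔP ≈ 5140 Pa

Hydraulic diameter D_h = 4A/P = 4·(0.3235·0.2316)/(2·(0.3235+0.2316)) = 0.2997/1.11 = 0.2699 m.
Re = ρVD_h/μ = 1730·0.7631·0.2699/0.00304 = 1.172e+05.
ε/D_h = 0.00019/0.2699 = 0.000704; Haaland gives 1/√f = -1.8 log₁₀[7.41e-05+5.89e-05] = 6.977, so f = 0.02054.
ΔP = f(L/D_h)(ρV²/2) = 0.02054·134.1/0.2699·503.7 = 5140 Pa.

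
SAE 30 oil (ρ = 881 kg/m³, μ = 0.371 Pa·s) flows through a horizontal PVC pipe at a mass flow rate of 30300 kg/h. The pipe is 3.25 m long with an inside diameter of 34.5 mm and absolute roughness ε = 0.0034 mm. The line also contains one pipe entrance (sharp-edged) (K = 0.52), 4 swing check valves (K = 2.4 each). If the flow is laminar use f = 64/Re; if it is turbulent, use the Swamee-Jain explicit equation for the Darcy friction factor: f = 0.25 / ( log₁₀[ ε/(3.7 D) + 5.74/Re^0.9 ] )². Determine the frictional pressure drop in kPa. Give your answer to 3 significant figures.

ΔP ≈ 797 kPa

ṁ = 30300 kg/h = 30300/3600 = 8.417 kg/s.
A = πD²/4 = π(0.0345)²/4 = 0.0009348 m²; mean velocity V = ṁ/(ρA) = 8.417/(881 · 0.0009348) = 10.22 m/s.
Reynolds number Re = ρVD/μ = 881 · 10.22 · 0.0345 / 0.371 = 837.3.
Re < 2300 → laminar flow, so f = 64/Re = 64/837.3 = 0.07644 (the turbulent correlation is not needed).
Total minor-loss coefficient ΣK = 1·0.52 + 4·2.4 = 10.1.
ΔP = [f·L/D + ΣK]·(ρV²/2) = [0.07644·3.25/0.0345 + 10.1]·(881·10.22²/2) = [7.201 + 10.1]·4.601e+04 = 7.969e+05 Pa.
ΔP = 7.969e+05 Pa = 797 kPa.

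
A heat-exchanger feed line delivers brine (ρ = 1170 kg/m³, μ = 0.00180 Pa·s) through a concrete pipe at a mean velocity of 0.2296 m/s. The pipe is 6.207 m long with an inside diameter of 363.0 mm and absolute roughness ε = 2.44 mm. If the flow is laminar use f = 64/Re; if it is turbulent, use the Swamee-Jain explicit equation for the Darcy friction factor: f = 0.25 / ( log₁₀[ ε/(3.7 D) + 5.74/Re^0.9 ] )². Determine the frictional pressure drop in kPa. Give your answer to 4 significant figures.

Reynolds number Re = ρVD/μ = 1170 · 0.2296 · 0.363 / 0.0018 = 5.417e+04.
Re > 4000 → turbulent. Relative roughness ε/D = 0.00244/0.363 = 0.00672. Swamee-Jain: f = 0.25/(log₁₀[0.00672/3.7 + 5.74/5.417e+04^0.9])² = 0.25/(log₁₀[0.00182 + 0.000315])² = 0.25/(-2.671)² = 0.03504.
Darcy-Weisbach: ΔP = f(L/D)(ρV²/2) = 0.03504·(6.207/0.363)·(1170·0.2296²/2) = 0.03504·17.1·30.84 = 18.48 Pa.
ΔP = 18.48 Pa = 0.01848 kPa.

ΔP ≈ 0.01848 kPa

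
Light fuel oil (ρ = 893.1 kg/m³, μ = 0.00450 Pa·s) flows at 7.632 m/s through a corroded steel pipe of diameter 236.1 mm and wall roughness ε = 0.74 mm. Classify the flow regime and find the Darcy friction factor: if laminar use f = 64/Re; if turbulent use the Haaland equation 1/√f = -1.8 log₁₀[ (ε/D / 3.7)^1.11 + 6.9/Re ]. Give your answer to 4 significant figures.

Re = ρVD/μ = 893.1·7.632·0.2361/0.0045 = 3.576e+05.
Re > 4000 → turbulent. ε/D = 0.00074/0.2361 = 0.00313; Haaland: 1/√f = -1.8 log₁₀[0.000389 + 1.93e-05] = 6.1, so f = 0.02687.

f ≈ 0.02687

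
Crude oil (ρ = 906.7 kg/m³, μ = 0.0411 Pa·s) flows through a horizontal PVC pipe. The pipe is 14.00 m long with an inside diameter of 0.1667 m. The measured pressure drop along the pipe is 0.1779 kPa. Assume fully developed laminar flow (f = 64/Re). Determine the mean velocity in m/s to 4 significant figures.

For laminar flow, f = 64/Re with Re = ρVD/μ, so Darcy-Weisbach reduces to ΔP = 32μLV/D². Solving for V: V = ΔP·D²/(32μL) = 177.9·(0.1667)²/(32·0.0411·14) = 0.2685 m/s.
Check: Re = ρVD/μ = 906.7·0.2685·0.1667/0.0411 = 987.4 < 2300, so the laminar assumption holds.

V ≈ 0.2685 m/s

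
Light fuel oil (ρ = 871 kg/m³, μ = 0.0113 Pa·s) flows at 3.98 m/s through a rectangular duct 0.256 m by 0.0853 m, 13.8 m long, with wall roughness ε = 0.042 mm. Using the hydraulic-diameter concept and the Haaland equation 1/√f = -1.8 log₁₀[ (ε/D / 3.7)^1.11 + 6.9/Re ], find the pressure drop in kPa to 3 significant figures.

ΔP ≈ 16.9 kPa

Hydraulic diameter D_h = 4A/P = 4·(0.256·0.0853)/(2·(0.256+0.0853)) = 0.08735/0.6826 = 0.128 m.
Re = ρVD_h/μ = 871·3.98·0.128/0.0113 = 3.926e+04.
ε/D_h = 4.2e-05/0.128 = 0.000328; Haaland gives 1/√f = -1.8 log₁₀[3.18e-05+0.000176] = 6.629, so f = 0.02276.
ΔP = f(L/D_h)(ρV²/2) = 0.02276·13.8/0.128·6898 = 1.693e+04 Pa.
ΔP = 16.9 kPa.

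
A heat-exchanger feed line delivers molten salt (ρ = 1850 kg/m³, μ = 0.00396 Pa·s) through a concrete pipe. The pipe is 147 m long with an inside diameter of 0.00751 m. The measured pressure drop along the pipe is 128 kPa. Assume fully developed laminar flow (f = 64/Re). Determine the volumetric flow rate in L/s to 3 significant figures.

Q ≈ 0.0172 L/s

For laminar flow, f = 64/Re with Re = ρVD/μ, so Darcy-Weisbach reduces to ΔP = 32μLV/D². Solving for V: V = ΔP·D²/(32μL) = 1.28e+05·(0.00751)²/(32·0.00396·147) = 0.3875 m/s.
Check: Re = ρVD/μ = 1850·0.3875·0.00751/0.00396 = 1360 < 2300, so the laminar assumption holds.
Q = V·A = 0.3875·(π/4·0.00751²) = 1.717e-05 m³/s = 0.0172 L/s.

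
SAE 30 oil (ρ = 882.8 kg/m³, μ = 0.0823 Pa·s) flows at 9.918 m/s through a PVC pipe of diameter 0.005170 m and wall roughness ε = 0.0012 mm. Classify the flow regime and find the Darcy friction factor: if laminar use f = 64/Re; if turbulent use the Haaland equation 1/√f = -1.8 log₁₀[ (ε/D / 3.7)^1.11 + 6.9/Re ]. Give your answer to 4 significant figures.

f ≈ 0.1164

Re = ρVD/μ = 882.8·9.918·0.00517/0.0823 = 550.
Re < 2300 → laminar, so f = 64/Re = 0.1164 (roughness is irrelevant in laminar flow).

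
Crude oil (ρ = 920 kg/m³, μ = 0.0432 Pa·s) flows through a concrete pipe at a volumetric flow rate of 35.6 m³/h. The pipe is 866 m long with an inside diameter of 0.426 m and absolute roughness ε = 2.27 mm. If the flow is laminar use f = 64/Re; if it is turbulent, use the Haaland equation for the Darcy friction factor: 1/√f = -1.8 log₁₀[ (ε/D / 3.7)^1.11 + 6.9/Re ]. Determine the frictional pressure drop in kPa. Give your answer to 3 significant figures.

Q = 35.6 m³/h = 35.6/3600 = 0.009889 m³/s.
Cross-sectional area A = πD²/4 = π(0.426)²/4 = 0.1425 m²; mean velocity V = Q/A = 0.009889/0.1425 = 0.06938 m/s.
Reynolds number Re = ρVD/μ = 920 · 0.06938 · 0.426 / 0.0432 = 629.4.
Re < 2300 → laminar flow, so f = 64/Re = 64/629.4 = 0.1017 (the turbulent correlation is not needed).
Darcy-Weisbach: ΔP = f(L/D)(ρV²/2) = 0.1017·(866/0.426)·(920·0.06938²/2) = 0.1017·2033·2.214 = 457.7 Pa.
ΔP = 457.7 Pa = 0.458 kPa.

ΔP ≈ 0.458 kPa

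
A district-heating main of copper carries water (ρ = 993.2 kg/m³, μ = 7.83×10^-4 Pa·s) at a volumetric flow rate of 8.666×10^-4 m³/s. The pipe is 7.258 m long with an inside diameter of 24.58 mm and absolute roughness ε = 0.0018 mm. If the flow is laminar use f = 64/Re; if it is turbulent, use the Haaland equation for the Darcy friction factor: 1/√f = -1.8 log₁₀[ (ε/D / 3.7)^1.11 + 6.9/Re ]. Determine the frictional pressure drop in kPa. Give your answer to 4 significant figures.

Cross-sectional area A = πD²/4 = π(0.02458)²/4 = 0.0004745 m²; mean velocity V = Q/A = 0.0008666/0.0004745 = 1.826 m/s.
Reynolds number Re = ρVD/μ = 993.2 · 1.826 · 0.02458 / 0.000783 = 5.694e+04.
Re > 4000 → turbulent. Relative roughness ε/D = 1.8e-06/0.02458 = 7.32e-05. Haaland: 1/√f = -1.8 log₁₀[(7.32e-05/3.7)^1.11 + 6.9/5.694e+04] = -1.8 log₁₀[6.01e-06 + 0.000121] = 7.012, so f = 0.02034.
Darcy-Weisbach: ΔP = f(L/D)(ρV²/2) = 0.02034·(7.258/0.02458)·(993.2·1.826²/2) = 0.02034·295.3·1656 = 9947 Pa.
ΔP = 9947 Pa = 9.947 kPa.

ΔP ≈ 9.947 kPa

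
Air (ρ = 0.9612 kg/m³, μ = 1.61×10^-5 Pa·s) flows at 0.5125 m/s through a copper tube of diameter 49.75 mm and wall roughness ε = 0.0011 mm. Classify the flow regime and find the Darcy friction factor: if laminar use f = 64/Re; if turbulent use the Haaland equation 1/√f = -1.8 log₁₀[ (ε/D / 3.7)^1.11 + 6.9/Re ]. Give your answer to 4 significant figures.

Re = ρVD/μ = 0.9612·0.5125·0.04975/1.61e-05 = 1522.
Re < 2300 → laminar, so f = 64/Re = 0.04204 (roughness is irrelevant in laminar flow).

f ≈ 0.04204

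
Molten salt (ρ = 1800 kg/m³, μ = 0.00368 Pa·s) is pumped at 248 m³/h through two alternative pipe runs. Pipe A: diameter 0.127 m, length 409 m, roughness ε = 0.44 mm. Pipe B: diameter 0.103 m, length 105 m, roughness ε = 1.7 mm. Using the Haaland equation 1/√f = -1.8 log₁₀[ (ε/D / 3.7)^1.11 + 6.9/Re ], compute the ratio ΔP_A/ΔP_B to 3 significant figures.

Pipe A: V = Q/A = 0.06889/0.01267 = 5.438 m/s; Re = 3.378e+05; ε/D = 0.00346; Haaland → f = 0.02764; ΔP_A = f(L/D)(ρV²/2) = 2.369e+06 Pa.
Pipe B: V = Q/A = 0.06889/0.008332 = 8.268 m/s; Re = 4.165e+05; ε/D = 0.0165; Haaland → f = 0.04544; ΔP_B = f(L/D)(ρV²/2) = 2.85e+06 Pa.
ΔP_A/ΔP_B = 2.369e+06/2.85e+06 = 0.831.

ΔP_A/ΔP_B ≈ 0.831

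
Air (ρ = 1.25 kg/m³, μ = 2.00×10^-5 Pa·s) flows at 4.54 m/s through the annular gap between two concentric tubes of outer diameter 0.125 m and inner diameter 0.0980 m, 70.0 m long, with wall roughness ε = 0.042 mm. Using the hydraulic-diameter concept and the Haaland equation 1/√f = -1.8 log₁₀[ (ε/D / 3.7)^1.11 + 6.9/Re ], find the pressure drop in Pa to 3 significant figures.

ΔP ≈ 1170 Pa

Hydraulic diameter D_h = 4A/P = D_o - D_i = 0.125 - 0.098 = 0.027 m.
Re = ρVD_h/μ = 1.25·4.54·0.027/2e-05 = 7661.
ε/D_h = 4.2e-05/0.027 = 0.00156; Haaland gives 1/√f = -1.8 log₁₀[0.000179+0.000901] = 5.34, so f = 0.03506.
ΔP = f(L/D_h)(ρV²/2) = 0.03506·70/0.027·12.88 = 1171 Pa.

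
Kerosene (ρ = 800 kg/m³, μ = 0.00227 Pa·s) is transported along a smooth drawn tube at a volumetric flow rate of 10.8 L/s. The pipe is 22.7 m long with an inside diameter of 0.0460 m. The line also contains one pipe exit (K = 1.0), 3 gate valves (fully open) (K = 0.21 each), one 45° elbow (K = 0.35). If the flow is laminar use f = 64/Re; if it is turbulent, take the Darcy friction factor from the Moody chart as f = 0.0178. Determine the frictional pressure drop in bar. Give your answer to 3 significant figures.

Q = 10.8 L/s = 10.8/1000 = 0.0108 m³/s.
Cross-sectional area A = πD²/4 = π(0.046)²/4 = 0.001662 m²; mean velocity V = Q/A = 0.0108/0.001662 = 6.499 m/s.
Reynolds number Re = ρVD/μ = 800 · 6.499 · 0.046 / 0.00227 = 1.054e+05.
Re > 4000 → turbulent; use the Moody-chart value f = 0.0178.
Total minor-loss coefficient ΣK = 1·1 + 3·0.21 + 1·0.35 = 1.98.
ΔP = [f·L/D + ΣK]·(ρV²/2) = [0.0178·22.7/0.046 + 1.98]·(800·6.499²/2) = [8.784 + 1.98]·1.689e+04 = 1.818e+05 Pa.
ΔP = 1.818e+05 Pa = 1.82 bar.

ΔP ≈ 1.82 bar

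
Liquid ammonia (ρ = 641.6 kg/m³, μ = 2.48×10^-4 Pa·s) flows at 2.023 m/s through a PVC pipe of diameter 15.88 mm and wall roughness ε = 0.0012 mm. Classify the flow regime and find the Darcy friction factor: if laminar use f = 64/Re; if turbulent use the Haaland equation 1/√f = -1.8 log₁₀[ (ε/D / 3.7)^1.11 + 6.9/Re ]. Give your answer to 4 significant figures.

f ≈ 0.01882

Re = ρVD/μ = 641.6·2.023·0.01588/0.000248 = 8.311e+04.
Re > 4000 → turbulent. ε/D = 1.2e-06/0.01588 = 7.56e-05; Haaland: 1/√f = -1.8 log₁₀[6.23e-06 + 8.3e-05] = 7.289, so f = 0.01882.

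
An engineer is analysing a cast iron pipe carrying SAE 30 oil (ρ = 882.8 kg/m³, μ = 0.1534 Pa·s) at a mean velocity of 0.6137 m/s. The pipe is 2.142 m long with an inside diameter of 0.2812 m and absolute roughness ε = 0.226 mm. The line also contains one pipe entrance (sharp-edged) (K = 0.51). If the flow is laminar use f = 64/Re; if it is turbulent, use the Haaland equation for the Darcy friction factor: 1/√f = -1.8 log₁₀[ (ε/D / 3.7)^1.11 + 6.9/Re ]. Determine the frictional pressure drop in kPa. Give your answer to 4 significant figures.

ΔP ≈ 0.1664 kPa

Reynolds number Re = ρVD/μ = 882.8 · 0.6137 · 0.2812 / 0.153 = 993.1.
Re < 2300 → laminar flow, so f = 64/Re = 64/993.1 = 0.06444 (the turbulent correlation is not needed).
Total minor-loss coefficient ΣK = 1·0.51 = 0.51.
ΔP = [f·L/D + ΣK]·(ρV²/2) = [0.06444·2.142/0.2812 + 0.51]·(882.8·0.6137²/2) = [0.4909 + 0.51]·166.2 = 166.4 Pa.
ΔP = 166.4 Pa = 0.1664 kPa.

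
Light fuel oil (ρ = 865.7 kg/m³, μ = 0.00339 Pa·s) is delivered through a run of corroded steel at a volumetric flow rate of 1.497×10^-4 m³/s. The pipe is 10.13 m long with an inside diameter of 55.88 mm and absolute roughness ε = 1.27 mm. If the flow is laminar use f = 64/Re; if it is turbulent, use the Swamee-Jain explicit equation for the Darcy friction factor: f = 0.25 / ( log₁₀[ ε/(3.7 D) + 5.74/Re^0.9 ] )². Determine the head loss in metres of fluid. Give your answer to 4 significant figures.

h_f ≈ 0.002529 m

Cross-sectional area A = πD²/4 = π(0.05588)²/4 = 0.002452 m²; mean velocity V = Q/A = 0.0001497/0.002452 = 0.06104 m/s.
Reynolds number Re = ρVD/μ = 865.7 · 0.06104 · 0.05588 / 0.00339 = 871.1.
Re < 2300 → laminar flow, so f = 64/Re = 64/871.1 = 0.07347 (the turbulent correlation is not needed).
Darcy-Weisbach: ΔP = f(L/D)(ρV²/2) = 0.07347·(10.13/0.05588)·(865.7·0.06104²/2) = 0.07347·181.3·1.613 = 21.48 Pa.
Head loss h_f = ΔP/(ρg) = 21.48/(865.7·9.81) = 0.002529 m.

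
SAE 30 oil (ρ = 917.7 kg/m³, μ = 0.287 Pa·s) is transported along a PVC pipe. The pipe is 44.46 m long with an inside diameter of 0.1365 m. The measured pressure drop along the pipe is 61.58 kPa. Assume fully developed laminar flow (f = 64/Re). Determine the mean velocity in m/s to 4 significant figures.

For laminar flow, f = 64/Re with Re = ρVD/μ, so Darcy-Weisbach reduces to ΔP = 32μLV/D². Solving for V: V = ΔP·D²/(32μL) = 6.158e+04·(0.1365)²/(32·0.287·44.46) = 2.81 m/s.
Check: Re = ρVD/μ = 917.7·2.81·0.1365/0.287 = 1226 < 2300, so the laminar assumption holds.

V ≈ 2.810 m/s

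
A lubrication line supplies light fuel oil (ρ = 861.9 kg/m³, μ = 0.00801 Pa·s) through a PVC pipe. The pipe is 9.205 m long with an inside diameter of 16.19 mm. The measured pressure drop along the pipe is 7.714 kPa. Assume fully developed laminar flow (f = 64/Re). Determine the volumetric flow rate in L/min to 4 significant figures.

For laminar flow, f = 64/Re with Re = ρVD/μ, so Darcy-Weisbach reduces to ΔP = 32μLV/D². Solving for V: V = ΔP·D²/(32μL) = 7714·(0.01619)²/(32·0.00801·9.205) = 0.857 m/s.
Check: Re = ρVD/μ = 861.9·0.857·0.01619/0.00801 = 1493 < 2300, so the laminar assumption holds.
Q = V·A = 0.857·(π/4·0.01619²) = 0.0001764 m³/s = 10.59 L/min.

Q ≈ 10.59 L/min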